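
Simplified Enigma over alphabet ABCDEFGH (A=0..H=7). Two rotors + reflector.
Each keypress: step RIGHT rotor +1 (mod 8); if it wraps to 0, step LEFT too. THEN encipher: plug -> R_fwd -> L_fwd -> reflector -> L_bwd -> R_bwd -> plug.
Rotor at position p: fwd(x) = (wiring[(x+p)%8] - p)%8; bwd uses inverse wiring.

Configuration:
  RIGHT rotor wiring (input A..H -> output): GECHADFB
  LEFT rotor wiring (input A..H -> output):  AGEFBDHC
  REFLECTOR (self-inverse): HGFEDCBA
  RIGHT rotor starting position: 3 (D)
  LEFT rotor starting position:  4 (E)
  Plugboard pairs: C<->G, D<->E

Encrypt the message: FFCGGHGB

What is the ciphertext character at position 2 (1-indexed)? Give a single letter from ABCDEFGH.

Char 1 ('F'): step: R->4, L=4; F->plug->F->R->A->L->F->refl->C->L'->F->R'->D->plug->E
Char 2 ('F'): step: R->5, L=4; F->plug->F->R->F->L->C->refl->F->L'->A->R'->B->plug->B

B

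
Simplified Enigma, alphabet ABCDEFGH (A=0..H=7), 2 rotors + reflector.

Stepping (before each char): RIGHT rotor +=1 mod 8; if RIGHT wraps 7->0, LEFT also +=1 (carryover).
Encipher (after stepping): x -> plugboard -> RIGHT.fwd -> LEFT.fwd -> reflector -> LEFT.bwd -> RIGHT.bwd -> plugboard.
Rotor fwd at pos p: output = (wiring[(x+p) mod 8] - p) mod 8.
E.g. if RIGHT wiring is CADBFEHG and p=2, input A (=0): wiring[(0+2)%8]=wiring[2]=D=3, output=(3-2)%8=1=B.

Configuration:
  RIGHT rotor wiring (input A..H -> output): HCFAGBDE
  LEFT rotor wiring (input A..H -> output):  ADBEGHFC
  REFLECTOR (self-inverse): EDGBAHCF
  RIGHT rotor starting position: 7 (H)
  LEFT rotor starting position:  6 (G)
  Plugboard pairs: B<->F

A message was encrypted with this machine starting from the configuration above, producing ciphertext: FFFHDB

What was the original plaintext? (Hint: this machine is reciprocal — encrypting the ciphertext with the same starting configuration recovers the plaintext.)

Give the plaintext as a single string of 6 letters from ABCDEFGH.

Answer: EDBCGH

Derivation:
Char 1 ('F'): step: R->0, L->7 (L advanced); F->plug->B->R->C->L->E->refl->A->L'->G->R'->E->plug->E
Char 2 ('F'): step: R->1, L=7; F->plug->B->R->E->L->F->refl->H->L'->F->R'->D->plug->D
Char 3 ('F'): step: R->2, L=7; F->plug->B->R->G->L->A->refl->E->L'->C->R'->F->plug->B
Char 4 ('H'): step: R->3, L=7; H->plug->H->R->C->L->E->refl->A->L'->G->R'->C->plug->C
Char 5 ('D'): step: R->4, L=7; D->plug->D->R->A->L->D->refl->B->L'->B->R'->G->plug->G
Char 6 ('B'): step: R->5, L=7; B->plug->F->R->A->L->D->refl->B->L'->B->R'->H->plug->H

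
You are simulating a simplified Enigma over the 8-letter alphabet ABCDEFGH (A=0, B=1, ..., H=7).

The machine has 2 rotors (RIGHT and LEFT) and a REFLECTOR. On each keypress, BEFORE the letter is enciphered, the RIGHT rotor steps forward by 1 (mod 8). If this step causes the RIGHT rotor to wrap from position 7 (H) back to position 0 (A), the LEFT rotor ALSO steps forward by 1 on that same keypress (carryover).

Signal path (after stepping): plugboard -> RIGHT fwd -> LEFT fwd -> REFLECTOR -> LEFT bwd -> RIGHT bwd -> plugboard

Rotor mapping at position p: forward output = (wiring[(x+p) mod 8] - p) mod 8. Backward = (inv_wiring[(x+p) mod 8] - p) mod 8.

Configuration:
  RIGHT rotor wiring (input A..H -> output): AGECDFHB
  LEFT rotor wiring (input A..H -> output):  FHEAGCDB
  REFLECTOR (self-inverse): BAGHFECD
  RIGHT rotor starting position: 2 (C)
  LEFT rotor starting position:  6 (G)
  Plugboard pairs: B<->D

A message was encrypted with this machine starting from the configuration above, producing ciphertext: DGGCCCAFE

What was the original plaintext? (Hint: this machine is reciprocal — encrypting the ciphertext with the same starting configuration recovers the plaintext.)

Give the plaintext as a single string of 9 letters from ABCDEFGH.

Answer: AACAHBFBF

Derivation:
Char 1 ('D'): step: R->3, L=6; D->plug->B->R->A->L->F->refl->E->L'->H->R'->A->plug->A
Char 2 ('G'): step: R->4, L=6; G->plug->G->R->A->L->F->refl->E->L'->H->R'->A->plug->A
Char 3 ('G'): step: R->5, L=6; G->plug->G->R->F->L->C->refl->G->L'->E->R'->C->plug->C
Char 4 ('C'): step: R->6, L=6; C->plug->C->R->C->L->H->refl->D->L'->B->R'->A->plug->A
Char 5 ('C'): step: R->7, L=6; C->plug->C->R->H->L->E->refl->F->L'->A->R'->H->plug->H
Char 6 ('C'): step: R->0, L->7 (L advanced); C->plug->C->R->E->L->B->refl->A->L'->C->R'->D->plug->B
Char 7 ('A'): step: R->1, L=7; A->plug->A->R->F->L->H->refl->D->L'->G->R'->F->plug->F
Char 8 ('F'): step: R->2, L=7; F->plug->F->R->H->L->E->refl->F->L'->D->R'->D->plug->B
Char 9 ('E'): step: R->3, L=7; E->plug->E->R->G->L->D->refl->H->L'->F->R'->F->plug->F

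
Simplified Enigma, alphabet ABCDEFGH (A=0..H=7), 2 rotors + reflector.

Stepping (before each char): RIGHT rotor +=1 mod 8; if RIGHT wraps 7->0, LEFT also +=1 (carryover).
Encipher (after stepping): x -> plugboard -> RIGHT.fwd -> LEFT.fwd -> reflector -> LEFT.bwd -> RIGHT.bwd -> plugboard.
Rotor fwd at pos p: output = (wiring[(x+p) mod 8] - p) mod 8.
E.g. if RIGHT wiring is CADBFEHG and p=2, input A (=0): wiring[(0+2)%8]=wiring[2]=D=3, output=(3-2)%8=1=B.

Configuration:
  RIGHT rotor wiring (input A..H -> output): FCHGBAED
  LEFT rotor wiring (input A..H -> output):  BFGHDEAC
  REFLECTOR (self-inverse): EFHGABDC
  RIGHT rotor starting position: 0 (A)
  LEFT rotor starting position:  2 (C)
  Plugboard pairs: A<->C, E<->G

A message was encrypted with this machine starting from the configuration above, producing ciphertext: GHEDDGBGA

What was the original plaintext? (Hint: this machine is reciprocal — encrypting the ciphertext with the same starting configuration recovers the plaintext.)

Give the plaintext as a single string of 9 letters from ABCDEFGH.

Answer: HCHBGHAFG

Derivation:
Char 1 ('G'): step: R->1, L=2; G->plug->E->R->H->L->D->refl->G->L'->E->R'->H->plug->H
Char 2 ('H'): step: R->2, L=2; H->plug->H->R->A->L->E->refl->A->L'->F->R'->A->plug->C
Char 3 ('E'): step: R->3, L=2; E->plug->G->R->H->L->D->refl->G->L'->E->R'->H->plug->H
Char 4 ('D'): step: R->4, L=2; D->plug->D->R->H->L->D->refl->G->L'->E->R'->B->plug->B
Char 5 ('D'): step: R->5, L=2; D->plug->D->R->A->L->E->refl->A->L'->F->R'->E->plug->G
Char 6 ('G'): step: R->6, L=2; G->plug->E->R->B->L->F->refl->B->L'->C->R'->H->plug->H
Char 7 ('B'): step: R->7, L=2; B->plug->B->R->G->L->H->refl->C->L'->D->R'->C->plug->A
Char 8 ('G'): step: R->0, L->3 (L advanced); G->plug->E->R->B->L->A->refl->E->L'->A->R'->F->plug->F
Char 9 ('A'): step: R->1, L=3; A->plug->C->R->F->L->G->refl->D->L'->H->R'->E->plug->G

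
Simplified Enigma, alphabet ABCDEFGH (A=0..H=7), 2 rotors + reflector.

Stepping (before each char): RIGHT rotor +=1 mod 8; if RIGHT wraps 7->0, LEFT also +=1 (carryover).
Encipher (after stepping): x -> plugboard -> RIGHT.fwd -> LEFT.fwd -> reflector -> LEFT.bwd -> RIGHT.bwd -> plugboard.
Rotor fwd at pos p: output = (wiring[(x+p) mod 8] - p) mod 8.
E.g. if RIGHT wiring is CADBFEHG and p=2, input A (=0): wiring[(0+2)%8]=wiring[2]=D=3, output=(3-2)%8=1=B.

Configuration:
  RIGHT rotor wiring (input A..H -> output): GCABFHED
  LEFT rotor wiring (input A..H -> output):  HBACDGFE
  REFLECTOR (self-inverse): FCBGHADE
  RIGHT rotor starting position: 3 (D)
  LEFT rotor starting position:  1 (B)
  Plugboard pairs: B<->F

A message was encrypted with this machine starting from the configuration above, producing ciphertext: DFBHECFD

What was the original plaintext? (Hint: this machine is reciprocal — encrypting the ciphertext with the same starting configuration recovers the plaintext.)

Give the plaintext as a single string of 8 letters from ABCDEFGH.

Char 1 ('D'): step: R->4, L=1; D->plug->D->R->H->L->G->refl->D->L'->G->R'->F->plug->B
Char 2 ('F'): step: R->5, L=1; F->plug->B->R->H->L->G->refl->D->L'->G->R'->C->plug->C
Char 3 ('B'): step: R->6, L=1; B->plug->F->R->D->L->C->refl->B->L'->C->R'->E->plug->E
Char 4 ('H'): step: R->7, L=1; H->plug->H->R->F->L->E->refl->H->L'->B->R'->D->plug->D
Char 5 ('E'): step: R->0, L->2 (L advanced); E->plug->E->R->F->L->C->refl->B->L'->C->R'->B->plug->F
Char 6 ('C'): step: R->1, L=2; C->plug->C->R->A->L->G->refl->D->L'->E->R'->D->plug->D
Char 7 ('F'): step: R->2, L=2; F->plug->B->R->H->L->H->refl->E->L'->D->R'->C->plug->C
Char 8 ('D'): step: R->3, L=2; D->plug->D->R->B->L->A->refl->F->L'->G->R'->A->plug->A

Answer: BCEDFDCA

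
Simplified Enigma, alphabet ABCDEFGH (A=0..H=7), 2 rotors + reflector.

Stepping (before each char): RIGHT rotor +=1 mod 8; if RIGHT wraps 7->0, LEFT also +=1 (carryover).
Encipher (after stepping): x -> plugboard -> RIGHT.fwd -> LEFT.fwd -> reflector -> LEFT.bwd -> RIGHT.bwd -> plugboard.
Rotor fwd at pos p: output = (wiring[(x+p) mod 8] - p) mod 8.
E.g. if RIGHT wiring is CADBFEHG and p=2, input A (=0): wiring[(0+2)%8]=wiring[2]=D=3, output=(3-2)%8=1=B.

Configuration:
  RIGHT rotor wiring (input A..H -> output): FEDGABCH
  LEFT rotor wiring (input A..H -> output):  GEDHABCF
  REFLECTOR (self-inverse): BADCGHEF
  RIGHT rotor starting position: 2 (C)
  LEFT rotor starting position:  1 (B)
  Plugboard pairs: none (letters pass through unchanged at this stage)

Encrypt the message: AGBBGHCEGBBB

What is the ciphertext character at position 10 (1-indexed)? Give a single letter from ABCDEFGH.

Char 1 ('A'): step: R->3, L=1; A->plug->A->R->D->L->H->refl->F->L'->H->R'->D->plug->D
Char 2 ('G'): step: R->4, L=1; G->plug->G->R->H->L->F->refl->H->L'->D->R'->D->plug->D
Char 3 ('B'): step: R->5, L=1; B->plug->B->R->F->L->B->refl->A->L'->E->R'->A->plug->A
Char 4 ('B'): step: R->6, L=1; B->plug->B->R->B->L->C->refl->D->L'->A->R'->F->plug->F
Char 5 ('G'): step: R->7, L=1; G->plug->G->R->C->L->G->refl->E->L'->G->R'->B->plug->B
Char 6 ('H'): step: R->0, L->2 (L advanced); H->plug->H->R->H->L->C->refl->D->L'->F->R'->A->plug->A
Char 7 ('C'): step: R->1, L=2; C->plug->C->R->F->L->D->refl->C->L'->H->R'->D->plug->D
Char 8 ('E'): step: R->2, L=2; E->plug->E->R->A->L->B->refl->A->L'->E->R'->B->plug->B
Char 9 ('G'): step: R->3, L=2; G->plug->G->R->B->L->F->refl->H->L'->D->R'->A->plug->A
Char 10 ('B'): step: R->4, L=2; B->plug->B->R->F->L->D->refl->C->L'->H->R'->G->plug->G

G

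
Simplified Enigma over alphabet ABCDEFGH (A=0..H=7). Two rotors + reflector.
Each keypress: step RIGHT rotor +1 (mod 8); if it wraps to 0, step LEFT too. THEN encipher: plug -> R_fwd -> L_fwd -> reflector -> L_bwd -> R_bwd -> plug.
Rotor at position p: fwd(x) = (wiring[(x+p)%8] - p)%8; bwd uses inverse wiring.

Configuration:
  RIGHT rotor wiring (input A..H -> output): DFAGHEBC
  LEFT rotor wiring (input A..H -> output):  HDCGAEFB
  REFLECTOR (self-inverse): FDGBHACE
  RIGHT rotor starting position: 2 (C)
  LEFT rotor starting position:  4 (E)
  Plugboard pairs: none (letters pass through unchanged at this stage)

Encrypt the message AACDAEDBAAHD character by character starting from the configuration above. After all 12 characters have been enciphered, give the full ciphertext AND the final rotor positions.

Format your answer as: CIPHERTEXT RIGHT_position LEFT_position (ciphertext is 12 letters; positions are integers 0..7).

Char 1 ('A'): step: R->3, L=4; A->plug->A->R->D->L->F->refl->A->L'->B->R'->C->plug->C
Char 2 ('A'): step: R->4, L=4; A->plug->A->R->D->L->F->refl->A->L'->B->R'->F->plug->F
Char 3 ('C'): step: R->5, L=4; C->plug->C->R->F->L->H->refl->E->L'->A->R'->E->plug->E
Char 4 ('D'): step: R->6, L=4; D->plug->D->R->H->L->C->refl->G->L'->G->R'->H->plug->H
Char 5 ('A'): step: R->7, L=4; A->plug->A->R->D->L->F->refl->A->L'->B->R'->D->plug->D
Char 6 ('E'): step: R->0, L->5 (L advanced); E->plug->E->R->H->L->D->refl->B->L'->G->R'->D->plug->D
Char 7 ('D'): step: R->1, L=5; D->plug->D->R->G->L->B->refl->D->L'->H->R'->B->plug->B
Char 8 ('B'): step: R->2, L=5; B->plug->B->R->E->L->G->refl->C->L'->D->R'->H->plug->H
Char 9 ('A'): step: R->3, L=5; A->plug->A->R->D->L->C->refl->G->L'->E->R'->B->plug->B
Char 10 ('A'): step: R->4, L=5; A->plug->A->R->D->L->C->refl->G->L'->E->R'->G->plug->G
Char 11 ('H'): step: R->5, L=5; H->plug->H->R->C->L->E->refl->H->L'->A->R'->E->plug->E
Char 12 ('D'): step: R->6, L=5; D->plug->D->R->H->L->D->refl->B->L'->G->R'->H->plug->H
Final: ciphertext=CFEHDDBHBGEH, RIGHT=6, LEFT=5

Answer: CFEHDDBHBGEH 6 5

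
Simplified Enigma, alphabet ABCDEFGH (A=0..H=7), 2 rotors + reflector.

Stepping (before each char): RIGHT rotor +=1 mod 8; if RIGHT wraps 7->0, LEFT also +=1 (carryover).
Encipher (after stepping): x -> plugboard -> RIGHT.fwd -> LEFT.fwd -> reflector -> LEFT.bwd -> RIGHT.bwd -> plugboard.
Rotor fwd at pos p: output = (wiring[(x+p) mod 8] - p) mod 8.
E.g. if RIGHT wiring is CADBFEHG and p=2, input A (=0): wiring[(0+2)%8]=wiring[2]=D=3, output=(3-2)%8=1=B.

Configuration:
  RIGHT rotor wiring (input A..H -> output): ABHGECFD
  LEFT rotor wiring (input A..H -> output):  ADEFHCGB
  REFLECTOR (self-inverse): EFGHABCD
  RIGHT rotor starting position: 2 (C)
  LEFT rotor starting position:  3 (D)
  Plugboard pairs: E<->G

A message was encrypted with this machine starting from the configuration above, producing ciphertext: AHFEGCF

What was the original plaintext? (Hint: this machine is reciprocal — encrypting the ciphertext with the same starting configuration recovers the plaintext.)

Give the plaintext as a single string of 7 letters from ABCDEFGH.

Char 1 ('A'): step: R->3, L=3; A->plug->A->R->D->L->D->refl->H->L'->C->R'->D->plug->D
Char 2 ('H'): step: R->4, L=3; H->plug->H->R->C->L->H->refl->D->L'->D->R'->G->plug->E
Char 3 ('F'): step: R->5, L=3; F->plug->F->R->C->L->H->refl->D->L'->D->R'->D->plug->D
Char 4 ('E'): step: R->6, L=3; E->plug->G->R->G->L->A->refl->E->L'->B->R'->E->plug->G
Char 5 ('G'): step: R->7, L=3; G->plug->E->R->H->L->B->refl->F->L'->F->R'->F->plug->F
Char 6 ('C'): step: R->0, L->4 (L advanced); C->plug->C->R->H->L->B->refl->F->L'->D->R'->H->plug->H
Char 7 ('F'): step: R->1, L=4; F->plug->F->R->E->L->E->refl->A->L'->G->R'->B->plug->B

Answer: DEDGFHB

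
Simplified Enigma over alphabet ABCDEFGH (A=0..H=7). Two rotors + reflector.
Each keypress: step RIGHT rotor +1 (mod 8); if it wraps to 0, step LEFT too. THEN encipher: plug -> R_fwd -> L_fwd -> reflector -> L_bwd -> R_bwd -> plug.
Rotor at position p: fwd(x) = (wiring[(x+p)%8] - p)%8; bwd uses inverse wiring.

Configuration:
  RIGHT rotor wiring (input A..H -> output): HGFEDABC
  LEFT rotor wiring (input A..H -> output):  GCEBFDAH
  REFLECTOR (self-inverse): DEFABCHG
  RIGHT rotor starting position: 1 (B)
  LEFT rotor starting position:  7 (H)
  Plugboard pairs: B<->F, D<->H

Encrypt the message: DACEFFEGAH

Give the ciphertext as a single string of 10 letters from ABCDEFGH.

Char 1 ('D'): step: R->2, L=7; D->plug->H->R->E->L->C->refl->F->L'->D->R'->A->plug->A
Char 2 ('A'): step: R->3, L=7; A->plug->A->R->B->L->H->refl->G->L'->F->R'->C->plug->C
Char 3 ('C'): step: R->4, L=7; C->plug->C->R->F->L->G->refl->H->L'->B->R'->G->plug->G
Char 4 ('E'): step: R->5, L=7; E->plug->E->R->B->L->H->refl->G->L'->F->R'->C->plug->C
Char 5 ('F'): step: R->6, L=7; F->plug->B->R->E->L->C->refl->F->L'->D->R'->A->plug->A
Char 6 ('F'): step: R->7, L=7; F->plug->B->R->A->L->A->refl->D->L'->C->R'->H->plug->D
Char 7 ('E'): step: R->0, L->0 (L advanced); E->plug->E->R->D->L->B->refl->E->L'->C->R'->H->plug->D
Char 8 ('G'): step: R->1, L=0; G->plug->G->R->B->L->C->refl->F->L'->E->R'->B->plug->F
Char 9 ('A'): step: R->2, L=0; A->plug->A->R->D->L->B->refl->E->L'->C->R'->B->plug->F
Char 10 ('H'): step: R->3, L=0; H->plug->D->R->G->L->A->refl->D->L'->F->R'->C->plug->C

Answer: ACGCADDFFC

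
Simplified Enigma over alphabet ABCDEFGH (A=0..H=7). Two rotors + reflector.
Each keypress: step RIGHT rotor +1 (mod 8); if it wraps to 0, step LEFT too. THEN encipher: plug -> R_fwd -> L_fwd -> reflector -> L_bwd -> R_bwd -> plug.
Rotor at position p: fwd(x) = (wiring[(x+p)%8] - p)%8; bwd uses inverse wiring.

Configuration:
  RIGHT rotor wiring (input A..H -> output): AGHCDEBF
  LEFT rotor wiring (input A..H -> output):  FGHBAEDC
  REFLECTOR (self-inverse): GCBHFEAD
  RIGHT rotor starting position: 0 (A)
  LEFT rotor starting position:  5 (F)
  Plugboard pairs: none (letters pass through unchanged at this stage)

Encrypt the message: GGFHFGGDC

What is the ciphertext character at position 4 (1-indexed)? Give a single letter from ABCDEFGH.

Char 1 ('G'): step: R->1, L=5; G->plug->G->R->E->L->B->refl->C->L'->F->R'->A->plug->A
Char 2 ('G'): step: R->2, L=5; G->plug->G->R->G->L->E->refl->F->L'->C->R'->D->plug->D
Char 3 ('F'): step: R->3, L=5; F->plug->F->R->F->L->C->refl->B->L'->E->R'->H->plug->H
Char 4 ('H'): step: R->4, L=5; H->plug->H->R->G->L->E->refl->F->L'->C->R'->F->plug->F

F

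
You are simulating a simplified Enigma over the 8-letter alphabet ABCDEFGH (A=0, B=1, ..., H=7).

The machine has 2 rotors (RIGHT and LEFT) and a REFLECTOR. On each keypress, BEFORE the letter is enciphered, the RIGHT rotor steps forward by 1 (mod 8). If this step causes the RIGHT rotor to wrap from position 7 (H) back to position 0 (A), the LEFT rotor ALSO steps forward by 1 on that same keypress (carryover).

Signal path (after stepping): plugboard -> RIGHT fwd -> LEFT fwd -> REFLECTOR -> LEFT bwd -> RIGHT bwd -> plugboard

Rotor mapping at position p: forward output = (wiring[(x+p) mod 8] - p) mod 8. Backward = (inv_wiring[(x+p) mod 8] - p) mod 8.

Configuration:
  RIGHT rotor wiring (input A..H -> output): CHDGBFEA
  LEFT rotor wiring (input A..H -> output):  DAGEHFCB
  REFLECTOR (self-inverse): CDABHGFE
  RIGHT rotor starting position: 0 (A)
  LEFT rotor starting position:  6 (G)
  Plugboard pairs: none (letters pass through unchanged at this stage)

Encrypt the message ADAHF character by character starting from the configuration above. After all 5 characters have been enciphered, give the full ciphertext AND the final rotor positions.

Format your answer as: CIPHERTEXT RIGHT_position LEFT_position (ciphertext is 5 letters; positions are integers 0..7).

Answer: HBGAG 5 6

Derivation:
Char 1 ('A'): step: R->1, L=6; A->plug->A->R->G->L->B->refl->D->L'->B->R'->H->plug->H
Char 2 ('D'): step: R->2, L=6; D->plug->D->R->D->L->C->refl->A->L'->E->R'->B->plug->B
Char 3 ('A'): step: R->3, L=6; A->plug->A->R->D->L->C->refl->A->L'->E->R'->G->plug->G
Char 4 ('H'): step: R->4, L=6; H->plug->H->R->C->L->F->refl->G->L'->F->R'->A->plug->A
Char 5 ('F'): step: R->5, L=6; F->plug->F->R->G->L->B->refl->D->L'->B->R'->G->plug->G
Final: ciphertext=HBGAG, RIGHT=5, LEFT=6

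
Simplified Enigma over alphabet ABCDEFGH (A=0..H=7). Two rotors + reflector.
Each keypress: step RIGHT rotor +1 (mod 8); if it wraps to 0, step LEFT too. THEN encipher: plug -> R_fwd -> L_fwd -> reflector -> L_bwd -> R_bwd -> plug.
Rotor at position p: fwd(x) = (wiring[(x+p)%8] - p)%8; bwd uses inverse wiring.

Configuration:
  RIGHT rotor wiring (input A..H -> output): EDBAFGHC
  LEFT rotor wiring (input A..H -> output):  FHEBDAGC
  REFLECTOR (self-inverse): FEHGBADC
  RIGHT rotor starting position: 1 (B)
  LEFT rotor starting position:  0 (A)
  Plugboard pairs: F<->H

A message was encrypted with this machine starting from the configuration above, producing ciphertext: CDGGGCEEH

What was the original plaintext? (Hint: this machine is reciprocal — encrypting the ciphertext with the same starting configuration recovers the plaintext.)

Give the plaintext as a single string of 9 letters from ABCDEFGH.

Answer: GFEBAHFAF

Derivation:
Char 1 ('C'): step: R->2, L=0; C->plug->C->R->D->L->B->refl->E->L'->C->R'->G->plug->G
Char 2 ('D'): step: R->3, L=0; D->plug->D->R->E->L->D->refl->G->L'->G->R'->H->plug->F
Char 3 ('G'): step: R->4, L=0; G->plug->G->R->F->L->A->refl->F->L'->A->R'->E->plug->E
Char 4 ('G'): step: R->5, L=0; G->plug->G->R->D->L->B->refl->E->L'->C->R'->B->plug->B
Char 5 ('G'): step: R->6, L=0; G->plug->G->R->H->L->C->refl->H->L'->B->R'->A->plug->A
Char 6 ('C'): step: R->7, L=0; C->plug->C->R->E->L->D->refl->G->L'->G->R'->F->plug->H
Char 7 ('E'): step: R->0, L->1 (L advanced); E->plug->E->R->F->L->F->refl->A->L'->C->R'->H->plug->F
Char 8 ('E'): step: R->1, L=1; E->plug->E->R->F->L->F->refl->A->L'->C->R'->A->plug->A
Char 9 ('H'): step: R->2, L=1; H->plug->F->R->A->L->G->refl->D->L'->B->R'->H->plug->F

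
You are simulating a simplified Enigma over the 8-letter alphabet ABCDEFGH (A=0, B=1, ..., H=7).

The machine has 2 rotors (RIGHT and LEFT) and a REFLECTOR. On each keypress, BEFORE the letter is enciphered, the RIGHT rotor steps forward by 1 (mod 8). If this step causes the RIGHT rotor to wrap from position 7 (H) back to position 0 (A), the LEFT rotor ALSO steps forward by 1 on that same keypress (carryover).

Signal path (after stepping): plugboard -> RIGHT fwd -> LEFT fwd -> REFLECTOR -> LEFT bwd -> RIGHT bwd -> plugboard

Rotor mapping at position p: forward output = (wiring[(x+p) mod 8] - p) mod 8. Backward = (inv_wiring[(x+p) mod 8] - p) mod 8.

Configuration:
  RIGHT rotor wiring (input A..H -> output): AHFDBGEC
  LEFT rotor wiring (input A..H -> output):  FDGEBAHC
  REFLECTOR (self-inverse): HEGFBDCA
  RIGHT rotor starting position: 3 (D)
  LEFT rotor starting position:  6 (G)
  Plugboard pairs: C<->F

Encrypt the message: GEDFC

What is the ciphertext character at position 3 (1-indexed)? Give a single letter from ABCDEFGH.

Char 1 ('G'): step: R->4, L=6; G->plug->G->R->B->L->E->refl->B->L'->A->R'->C->plug->F
Char 2 ('E'): step: R->5, L=6; E->plug->E->R->C->L->H->refl->A->L'->E->R'->H->plug->H
Char 3 ('D'): step: R->6, L=6; D->plug->D->R->B->L->E->refl->B->L'->A->R'->H->plug->H

H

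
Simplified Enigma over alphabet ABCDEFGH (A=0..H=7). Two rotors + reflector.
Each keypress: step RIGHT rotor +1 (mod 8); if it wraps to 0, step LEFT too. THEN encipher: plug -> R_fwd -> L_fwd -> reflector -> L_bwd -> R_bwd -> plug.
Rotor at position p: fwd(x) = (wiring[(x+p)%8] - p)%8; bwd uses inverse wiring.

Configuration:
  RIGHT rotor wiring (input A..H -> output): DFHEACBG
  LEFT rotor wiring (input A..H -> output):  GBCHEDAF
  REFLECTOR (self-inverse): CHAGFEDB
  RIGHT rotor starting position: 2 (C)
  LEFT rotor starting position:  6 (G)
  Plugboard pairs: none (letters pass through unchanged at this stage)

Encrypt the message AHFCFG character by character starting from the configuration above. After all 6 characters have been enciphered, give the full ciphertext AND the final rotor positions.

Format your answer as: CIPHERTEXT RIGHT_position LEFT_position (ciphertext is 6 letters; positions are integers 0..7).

Char 1 ('A'): step: R->3, L=6; A->plug->A->R->B->L->H->refl->B->L'->F->R'->B->plug->B
Char 2 ('H'): step: R->4, L=6; H->plug->H->R->A->L->C->refl->A->L'->C->R'->D->plug->D
Char 3 ('F'): step: R->5, L=6; F->plug->F->R->C->L->A->refl->C->L'->A->R'->E->plug->E
Char 4 ('C'): step: R->6, L=6; C->plug->C->R->F->L->B->refl->H->L'->B->R'->E->plug->E
Char 5 ('F'): step: R->7, L=6; F->plug->F->R->B->L->H->refl->B->L'->F->R'->E->plug->E
Char 6 ('G'): step: R->0, L->7 (L advanced); G->plug->G->R->B->L->H->refl->B->L'->H->R'->C->plug->C
Final: ciphertext=BDEEEC, RIGHT=0, LEFT=7

Answer: BDEEEC 0 7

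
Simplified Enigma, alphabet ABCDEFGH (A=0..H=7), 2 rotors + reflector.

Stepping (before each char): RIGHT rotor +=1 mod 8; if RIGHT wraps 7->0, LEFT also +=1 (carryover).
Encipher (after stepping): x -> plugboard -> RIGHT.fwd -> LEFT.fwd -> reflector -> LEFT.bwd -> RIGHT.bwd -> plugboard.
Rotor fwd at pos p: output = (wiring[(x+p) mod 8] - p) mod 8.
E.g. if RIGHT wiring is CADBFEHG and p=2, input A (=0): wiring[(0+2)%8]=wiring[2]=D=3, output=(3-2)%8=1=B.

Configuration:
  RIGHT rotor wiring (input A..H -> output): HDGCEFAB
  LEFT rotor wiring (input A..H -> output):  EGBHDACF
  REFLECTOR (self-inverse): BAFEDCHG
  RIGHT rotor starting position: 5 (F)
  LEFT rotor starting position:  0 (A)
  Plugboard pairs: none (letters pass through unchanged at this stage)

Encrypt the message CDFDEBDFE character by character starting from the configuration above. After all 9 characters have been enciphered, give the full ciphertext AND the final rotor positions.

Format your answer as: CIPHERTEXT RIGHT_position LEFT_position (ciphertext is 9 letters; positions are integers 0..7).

Answer: BGHGFDBGB 6 1

Derivation:
Char 1 ('C'): step: R->6, L=0; C->plug->C->R->B->L->G->refl->H->L'->D->R'->B->plug->B
Char 2 ('D'): step: R->7, L=0; D->plug->D->R->H->L->F->refl->C->L'->G->R'->G->plug->G
Char 3 ('F'): step: R->0, L->1 (L advanced); F->plug->F->R->F->L->B->refl->A->L'->B->R'->H->plug->H
Char 4 ('D'): step: R->1, L=1; D->plug->D->R->D->L->C->refl->F->L'->A->R'->G->plug->G
Char 5 ('E'): step: R->2, L=1; E->plug->E->R->G->L->E->refl->D->L'->H->R'->F->plug->F
Char 6 ('B'): step: R->3, L=1; B->plug->B->R->B->L->A->refl->B->L'->F->R'->D->plug->D
Char 7 ('D'): step: R->4, L=1; D->plug->D->R->F->L->B->refl->A->L'->B->R'->B->plug->B
Char 8 ('F'): step: R->5, L=1; F->plug->F->R->B->L->A->refl->B->L'->F->R'->G->plug->G
Char 9 ('E'): step: R->6, L=1; E->plug->E->R->A->L->F->refl->C->L'->D->R'->B->plug->B
Final: ciphertext=BGHGFDBGB, RIGHT=6, LEFT=1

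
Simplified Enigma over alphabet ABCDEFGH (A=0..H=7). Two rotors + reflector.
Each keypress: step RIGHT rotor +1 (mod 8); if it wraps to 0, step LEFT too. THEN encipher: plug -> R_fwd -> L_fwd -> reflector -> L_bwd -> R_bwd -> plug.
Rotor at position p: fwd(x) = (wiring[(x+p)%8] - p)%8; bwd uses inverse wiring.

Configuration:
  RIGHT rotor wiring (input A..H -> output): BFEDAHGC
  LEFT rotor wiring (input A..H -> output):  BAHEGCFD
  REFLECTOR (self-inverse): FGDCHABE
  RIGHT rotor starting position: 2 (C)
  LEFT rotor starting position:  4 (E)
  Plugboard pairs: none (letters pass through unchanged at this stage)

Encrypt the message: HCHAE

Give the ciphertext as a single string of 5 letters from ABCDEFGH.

Answer: GFCEH

Derivation:
Char 1 ('H'): step: R->3, L=4; H->plug->H->R->B->L->G->refl->B->L'->C->R'->G->plug->G
Char 2 ('C'): step: R->4, L=4; C->plug->C->R->C->L->B->refl->G->L'->B->R'->F->plug->F
Char 3 ('H'): step: R->5, L=4; H->plug->H->R->D->L->H->refl->E->L'->F->R'->C->plug->C
Char 4 ('A'): step: R->6, L=4; A->plug->A->R->A->L->C->refl->D->L'->G->R'->E->plug->E
Char 5 ('E'): step: R->7, L=4; E->plug->E->R->E->L->F->refl->A->L'->H->R'->H->plug->H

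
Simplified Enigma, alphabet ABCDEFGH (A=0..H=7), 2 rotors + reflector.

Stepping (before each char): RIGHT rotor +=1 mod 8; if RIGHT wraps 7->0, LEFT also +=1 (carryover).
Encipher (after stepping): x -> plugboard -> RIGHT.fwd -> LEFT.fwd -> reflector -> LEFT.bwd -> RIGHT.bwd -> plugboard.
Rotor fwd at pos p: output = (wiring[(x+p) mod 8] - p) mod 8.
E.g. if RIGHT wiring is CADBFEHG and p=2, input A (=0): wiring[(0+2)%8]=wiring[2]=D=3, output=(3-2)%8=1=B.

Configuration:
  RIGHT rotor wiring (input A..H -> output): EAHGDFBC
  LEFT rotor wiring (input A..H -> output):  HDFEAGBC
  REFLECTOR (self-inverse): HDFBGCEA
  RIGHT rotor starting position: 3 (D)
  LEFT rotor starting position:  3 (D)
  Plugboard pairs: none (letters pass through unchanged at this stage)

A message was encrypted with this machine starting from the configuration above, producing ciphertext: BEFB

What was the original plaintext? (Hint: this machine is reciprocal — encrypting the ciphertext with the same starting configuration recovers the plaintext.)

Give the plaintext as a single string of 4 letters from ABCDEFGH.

Char 1 ('B'): step: R->4, L=3; B->plug->B->R->B->L->F->refl->C->L'->H->R'->A->plug->A
Char 2 ('E'): step: R->5, L=3; E->plug->E->R->D->L->G->refl->E->L'->F->R'->C->plug->C
Char 3 ('F'): step: R->6, L=3; F->plug->F->R->A->L->B->refl->D->L'->C->R'->D->plug->D
Char 4 ('B'): step: R->7, L=3; B->plug->B->R->F->L->E->refl->G->L'->D->R'->A->plug->A

Answer: ACDA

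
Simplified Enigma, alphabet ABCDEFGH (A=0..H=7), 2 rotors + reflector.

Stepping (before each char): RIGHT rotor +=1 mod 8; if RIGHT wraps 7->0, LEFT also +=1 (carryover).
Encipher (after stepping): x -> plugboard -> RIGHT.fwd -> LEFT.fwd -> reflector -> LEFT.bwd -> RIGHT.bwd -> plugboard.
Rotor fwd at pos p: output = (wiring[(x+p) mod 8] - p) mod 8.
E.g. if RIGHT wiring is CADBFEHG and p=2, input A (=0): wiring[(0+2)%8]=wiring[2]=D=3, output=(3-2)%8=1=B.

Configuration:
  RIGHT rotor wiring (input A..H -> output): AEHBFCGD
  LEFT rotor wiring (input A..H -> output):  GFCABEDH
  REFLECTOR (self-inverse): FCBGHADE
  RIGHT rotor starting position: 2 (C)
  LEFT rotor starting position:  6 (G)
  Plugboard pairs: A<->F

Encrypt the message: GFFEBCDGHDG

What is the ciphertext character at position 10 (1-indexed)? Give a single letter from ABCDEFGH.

Char 1 ('G'): step: R->3, L=6; G->plug->G->R->B->L->B->refl->C->L'->F->R'->F->plug->A
Char 2 ('F'): step: R->4, L=6; F->plug->A->R->B->L->B->refl->C->L'->F->R'->H->plug->H
Char 3 ('F'): step: R->5, L=6; F->plug->A->R->F->L->C->refl->B->L'->B->R'->B->plug->B
Char 4 ('E'): step: R->6, L=6; E->plug->E->R->B->L->B->refl->C->L'->F->R'->B->plug->B
Char 5 ('B'): step: R->7, L=6; B->plug->B->R->B->L->B->refl->C->L'->F->R'->C->plug->C
Char 6 ('C'): step: R->0, L->7 (L advanced); C->plug->C->R->H->L->E->refl->H->L'->B->R'->D->plug->D
Char 7 ('D'): step: R->1, L=7; D->plug->D->R->E->L->B->refl->C->L'->F->R'->F->plug->A
Char 8 ('G'): step: R->2, L=7; G->plug->G->R->G->L->F->refl->A->L'->A->R'->D->plug->D
Char 9 ('H'): step: R->3, L=7; H->plug->H->R->E->L->B->refl->C->L'->F->R'->F->plug->A
Char 10 ('D'): step: R->4, L=7; D->plug->D->R->H->L->E->refl->H->L'->B->R'->A->plug->F

F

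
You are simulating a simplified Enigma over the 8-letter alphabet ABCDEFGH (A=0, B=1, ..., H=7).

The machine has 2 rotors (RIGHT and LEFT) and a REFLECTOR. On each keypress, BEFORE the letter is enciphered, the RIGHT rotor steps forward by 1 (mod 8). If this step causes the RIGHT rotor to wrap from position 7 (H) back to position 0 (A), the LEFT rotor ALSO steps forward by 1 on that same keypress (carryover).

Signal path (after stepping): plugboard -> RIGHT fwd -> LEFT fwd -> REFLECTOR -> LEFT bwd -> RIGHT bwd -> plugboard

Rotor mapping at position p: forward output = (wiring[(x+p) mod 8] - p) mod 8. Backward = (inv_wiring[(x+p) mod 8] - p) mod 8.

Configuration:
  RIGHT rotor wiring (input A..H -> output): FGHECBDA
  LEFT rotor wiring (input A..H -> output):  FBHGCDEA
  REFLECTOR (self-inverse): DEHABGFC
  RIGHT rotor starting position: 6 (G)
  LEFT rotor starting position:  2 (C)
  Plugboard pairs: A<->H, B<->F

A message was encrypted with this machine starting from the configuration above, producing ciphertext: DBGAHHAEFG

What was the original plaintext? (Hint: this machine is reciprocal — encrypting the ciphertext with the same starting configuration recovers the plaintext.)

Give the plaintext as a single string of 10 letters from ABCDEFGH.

Answer: EHCBEDEHAD

Derivation:
Char 1 ('D'): step: R->7, L=2; D->plug->D->R->A->L->F->refl->G->L'->F->R'->E->plug->E
Char 2 ('B'): step: R->0, L->3 (L advanced); B->plug->F->R->B->L->H->refl->C->L'->F->R'->A->plug->H
Char 3 ('G'): step: R->1, L=3; G->plug->G->R->H->L->E->refl->B->L'->D->R'->C->plug->C
Char 4 ('A'): step: R->2, L=3; A->plug->H->R->E->L->F->refl->G->L'->G->R'->F->plug->B
Char 5 ('H'): step: R->3, L=3; H->plug->A->R->B->L->H->refl->C->L'->F->R'->E->plug->E
Char 6 ('H'): step: R->4, L=3; H->plug->A->R->G->L->G->refl->F->L'->E->R'->D->plug->D
Char 7 ('A'): step: R->5, L=3; A->plug->H->R->F->L->C->refl->H->L'->B->R'->E->plug->E
Char 8 ('E'): step: R->6, L=3; E->plug->E->R->B->L->H->refl->C->L'->F->R'->A->plug->H
Char 9 ('F'): step: R->7, L=3; F->plug->B->R->G->L->G->refl->F->L'->E->R'->H->plug->A
Char 10 ('G'): step: R->0, L->4 (L advanced); G->plug->G->R->D->L->E->refl->B->L'->E->R'->D->plug->D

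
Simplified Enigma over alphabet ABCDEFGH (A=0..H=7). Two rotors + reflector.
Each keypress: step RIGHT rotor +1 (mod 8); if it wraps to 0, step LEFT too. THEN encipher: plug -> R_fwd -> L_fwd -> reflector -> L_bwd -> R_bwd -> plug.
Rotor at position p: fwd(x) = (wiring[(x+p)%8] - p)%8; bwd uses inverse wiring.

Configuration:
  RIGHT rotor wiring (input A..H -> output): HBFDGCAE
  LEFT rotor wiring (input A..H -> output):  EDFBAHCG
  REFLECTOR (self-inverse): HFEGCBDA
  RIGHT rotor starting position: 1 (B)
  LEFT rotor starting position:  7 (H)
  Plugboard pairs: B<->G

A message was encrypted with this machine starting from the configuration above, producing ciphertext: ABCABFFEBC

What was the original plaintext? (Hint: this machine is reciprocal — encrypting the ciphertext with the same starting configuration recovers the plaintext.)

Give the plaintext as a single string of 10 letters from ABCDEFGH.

Char 1 ('A'): step: R->2, L=7; A->plug->A->R->D->L->G->refl->D->L'->H->R'->H->plug->H
Char 2 ('B'): step: R->3, L=7; B->plug->G->R->G->L->A->refl->H->L'->A->R'->A->plug->A
Char 3 ('C'): step: R->4, L=7; C->plug->C->R->E->L->C->refl->E->L'->C->R'->A->plug->A
Char 4 ('A'): step: R->5, L=7; A->plug->A->R->F->L->B->refl->F->L'->B->R'->H->plug->H
Char 5 ('B'): step: R->6, L=7; B->plug->G->R->A->L->H->refl->A->L'->G->R'->B->plug->G
Char 6 ('F'): step: R->7, L=7; F->plug->F->R->H->L->D->refl->G->L'->D->R'->G->plug->B
Char 7 ('F'): step: R->0, L->0 (L advanced); F->plug->F->R->C->L->F->refl->B->L'->D->R'->D->plug->D
Char 8 ('E'): step: R->1, L=0; E->plug->E->R->B->L->D->refl->G->L'->H->R'->F->plug->F
Char 9 ('B'): step: R->2, L=0; B->plug->G->R->F->L->H->refl->A->L'->E->R'->C->plug->C
Char 10 ('C'): step: R->3, L=0; C->plug->C->R->H->L->G->refl->D->L'->B->R'->E->plug->E

Answer: HAAHGBDFCE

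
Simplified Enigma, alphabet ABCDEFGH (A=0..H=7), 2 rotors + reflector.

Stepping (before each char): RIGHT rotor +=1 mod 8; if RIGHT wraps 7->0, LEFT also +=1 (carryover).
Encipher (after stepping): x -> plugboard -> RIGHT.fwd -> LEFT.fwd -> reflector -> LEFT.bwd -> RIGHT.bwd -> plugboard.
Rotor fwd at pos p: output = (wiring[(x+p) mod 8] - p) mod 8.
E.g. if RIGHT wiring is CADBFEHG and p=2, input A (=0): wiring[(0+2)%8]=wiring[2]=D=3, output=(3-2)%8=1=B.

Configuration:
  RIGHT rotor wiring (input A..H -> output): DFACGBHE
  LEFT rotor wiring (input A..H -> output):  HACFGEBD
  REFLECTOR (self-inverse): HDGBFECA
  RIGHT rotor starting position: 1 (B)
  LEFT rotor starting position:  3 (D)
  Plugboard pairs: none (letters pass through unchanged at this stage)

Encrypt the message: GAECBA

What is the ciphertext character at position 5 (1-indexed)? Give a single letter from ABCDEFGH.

Char 1 ('G'): step: R->2, L=3; G->plug->G->R->B->L->D->refl->B->L'->C->R'->F->plug->F
Char 2 ('A'): step: R->3, L=3; A->plug->A->R->H->L->H->refl->A->L'->E->R'->D->plug->D
Char 3 ('E'): step: R->4, L=3; E->plug->E->R->H->L->H->refl->A->L'->E->R'->G->plug->G
Char 4 ('C'): step: R->5, L=3; C->plug->C->R->H->L->H->refl->A->L'->E->R'->A->plug->A
Char 5 ('B'): step: R->6, L=3; B->plug->B->R->G->L->F->refl->E->L'->F->R'->C->plug->C

C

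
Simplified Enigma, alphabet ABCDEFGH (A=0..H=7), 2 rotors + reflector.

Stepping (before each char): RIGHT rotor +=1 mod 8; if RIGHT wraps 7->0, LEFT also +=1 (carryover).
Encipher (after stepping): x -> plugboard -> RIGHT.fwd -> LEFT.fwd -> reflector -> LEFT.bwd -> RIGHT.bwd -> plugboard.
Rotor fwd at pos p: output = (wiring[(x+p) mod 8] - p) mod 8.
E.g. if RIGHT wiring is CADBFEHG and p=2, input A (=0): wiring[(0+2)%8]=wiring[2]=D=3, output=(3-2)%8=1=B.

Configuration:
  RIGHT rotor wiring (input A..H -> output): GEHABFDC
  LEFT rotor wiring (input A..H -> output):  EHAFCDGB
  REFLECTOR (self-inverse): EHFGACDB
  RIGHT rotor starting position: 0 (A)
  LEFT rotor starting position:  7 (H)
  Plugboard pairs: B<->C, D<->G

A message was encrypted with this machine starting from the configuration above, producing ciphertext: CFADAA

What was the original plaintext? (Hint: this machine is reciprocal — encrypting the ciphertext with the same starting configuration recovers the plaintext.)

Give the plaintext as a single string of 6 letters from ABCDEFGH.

Char 1 ('C'): step: R->1, L=7; C->plug->B->R->G->L->E->refl->A->L'->C->R'->F->plug->F
Char 2 ('F'): step: R->2, L=7; F->plug->F->R->A->L->C->refl->F->L'->B->R'->E->plug->E
Char 3 ('A'): step: R->3, L=7; A->plug->A->R->F->L->D->refl->G->L'->E->R'->H->plug->H
Char 4 ('D'): step: R->4, L=7; D->plug->G->R->D->L->B->refl->H->L'->H->R'->C->plug->B
Char 5 ('A'): step: R->5, L=7; A->plug->A->R->A->L->C->refl->F->L'->B->R'->D->plug->G
Char 6 ('A'): step: R->6, L=7; A->plug->A->R->F->L->D->refl->G->L'->E->R'->B->plug->C

Answer: FEHBGC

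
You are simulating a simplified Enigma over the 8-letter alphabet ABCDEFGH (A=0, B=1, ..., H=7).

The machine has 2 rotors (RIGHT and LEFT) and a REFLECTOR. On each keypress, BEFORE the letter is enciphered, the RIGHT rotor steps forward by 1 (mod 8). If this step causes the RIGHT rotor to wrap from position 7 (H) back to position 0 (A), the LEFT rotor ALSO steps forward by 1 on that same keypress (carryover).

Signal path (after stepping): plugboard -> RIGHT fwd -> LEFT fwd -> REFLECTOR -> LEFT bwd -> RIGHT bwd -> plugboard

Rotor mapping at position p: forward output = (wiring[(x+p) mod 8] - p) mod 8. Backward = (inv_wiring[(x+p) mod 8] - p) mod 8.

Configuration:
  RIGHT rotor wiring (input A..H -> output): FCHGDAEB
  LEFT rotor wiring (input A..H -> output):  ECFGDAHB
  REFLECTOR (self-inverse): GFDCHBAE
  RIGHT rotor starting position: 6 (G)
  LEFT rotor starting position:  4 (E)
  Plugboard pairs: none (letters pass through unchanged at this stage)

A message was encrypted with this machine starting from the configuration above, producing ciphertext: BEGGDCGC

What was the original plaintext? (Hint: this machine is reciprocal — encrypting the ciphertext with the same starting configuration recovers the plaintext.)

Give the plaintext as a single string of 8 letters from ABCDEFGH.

Char 1 ('B'): step: R->7, L=4; B->plug->B->R->G->L->B->refl->F->L'->D->R'->C->plug->C
Char 2 ('E'): step: R->0, L->5 (L advanced); E->plug->E->R->D->L->H->refl->E->L'->C->R'->B->plug->B
Char 3 ('G'): step: R->1, L=5; G->plug->G->R->A->L->D->refl->C->L'->B->R'->A->plug->A
Char 4 ('G'): step: R->2, L=5; G->plug->G->R->D->L->H->refl->E->L'->C->R'->E->plug->E
Char 5 ('D'): step: R->3, L=5; D->plug->D->R->B->L->C->refl->D->L'->A->R'->B->plug->B
Char 6 ('C'): step: R->4, L=5; C->plug->C->R->A->L->D->refl->C->L'->B->R'->E->plug->E
Char 7 ('G'): step: R->5, L=5; G->plug->G->R->B->L->C->refl->D->L'->A->R'->D->plug->D
Char 8 ('C'): step: R->6, L=5; C->plug->C->R->H->L->G->refl->A->L'->F->R'->G->plug->G

Answer: CBAEBEDG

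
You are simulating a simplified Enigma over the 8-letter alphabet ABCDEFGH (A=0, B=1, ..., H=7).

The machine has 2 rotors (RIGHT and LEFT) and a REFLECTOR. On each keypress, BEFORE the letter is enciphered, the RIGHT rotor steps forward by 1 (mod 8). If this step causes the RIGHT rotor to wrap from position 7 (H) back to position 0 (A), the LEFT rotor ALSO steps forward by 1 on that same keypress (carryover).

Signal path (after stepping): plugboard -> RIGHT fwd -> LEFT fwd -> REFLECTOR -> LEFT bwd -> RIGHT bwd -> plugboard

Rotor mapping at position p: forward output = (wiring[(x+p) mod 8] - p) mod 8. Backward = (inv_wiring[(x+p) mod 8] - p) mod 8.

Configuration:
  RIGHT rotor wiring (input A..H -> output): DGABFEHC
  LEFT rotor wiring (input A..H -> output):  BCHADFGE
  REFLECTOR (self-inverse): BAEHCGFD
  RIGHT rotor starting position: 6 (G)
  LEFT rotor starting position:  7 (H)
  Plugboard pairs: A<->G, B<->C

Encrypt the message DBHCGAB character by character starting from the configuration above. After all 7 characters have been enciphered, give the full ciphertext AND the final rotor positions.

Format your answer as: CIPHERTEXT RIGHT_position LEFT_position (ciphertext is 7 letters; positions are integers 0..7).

Char 1 ('D'): step: R->7, L=7; D->plug->D->R->B->L->C->refl->E->L'->F->R'->G->plug->A
Char 2 ('B'): step: R->0, L->0 (L advanced); B->plug->C->R->A->L->B->refl->A->L'->D->R'->A->plug->G
Char 3 ('H'): step: R->1, L=0; H->plug->H->R->C->L->H->refl->D->L'->E->R'->D->plug->D
Char 4 ('C'): step: R->2, L=0; C->plug->B->R->H->L->E->refl->C->L'->B->R'->G->plug->A
Char 5 ('G'): step: R->3, L=0; G->plug->A->R->G->L->G->refl->F->L'->F->R'->H->plug->H
Char 6 ('A'): step: R->4, L=0; A->plug->G->R->E->L->D->refl->H->L'->C->R'->F->plug->F
Char 7 ('B'): step: R->5, L=0; B->plug->C->R->F->L->F->refl->G->L'->G->R'->D->plug->D
Final: ciphertext=AGDAHFD, RIGHT=5, LEFT=0

Answer: AGDAHFD 5 0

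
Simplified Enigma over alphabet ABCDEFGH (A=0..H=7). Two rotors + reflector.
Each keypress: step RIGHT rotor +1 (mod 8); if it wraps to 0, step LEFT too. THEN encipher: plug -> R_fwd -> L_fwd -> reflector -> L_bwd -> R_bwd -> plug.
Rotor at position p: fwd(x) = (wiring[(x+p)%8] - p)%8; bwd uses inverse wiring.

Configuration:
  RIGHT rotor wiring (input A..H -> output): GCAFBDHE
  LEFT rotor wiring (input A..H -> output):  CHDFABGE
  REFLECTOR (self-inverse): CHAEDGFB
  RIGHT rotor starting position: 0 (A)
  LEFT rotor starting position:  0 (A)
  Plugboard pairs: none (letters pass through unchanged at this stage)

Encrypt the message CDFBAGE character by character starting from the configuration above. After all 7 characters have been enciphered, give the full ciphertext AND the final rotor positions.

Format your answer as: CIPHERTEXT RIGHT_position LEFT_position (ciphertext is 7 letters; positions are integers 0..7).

Answer: DEBEFBC 7 0

Derivation:
Char 1 ('C'): step: R->1, L=0; C->plug->C->R->E->L->A->refl->C->L'->A->R'->D->plug->D
Char 2 ('D'): step: R->2, L=0; D->plug->D->R->B->L->H->refl->B->L'->F->R'->E->plug->E
Char 3 ('F'): step: R->3, L=0; F->plug->F->R->D->L->F->refl->G->L'->G->R'->B->plug->B
Char 4 ('B'): step: R->4, L=0; B->plug->B->R->H->L->E->refl->D->L'->C->R'->E->plug->E
Char 5 ('A'): step: R->5, L=0; A->plug->A->R->G->L->G->refl->F->L'->D->R'->F->plug->F
Char 6 ('G'): step: R->6, L=0; G->plug->G->R->D->L->F->refl->G->L'->G->R'->B->plug->B
Char 7 ('E'): step: R->7, L=0; E->plug->E->R->G->L->G->refl->F->L'->D->R'->C->plug->C
Final: ciphertext=DEBEFBC, RIGHT=7, LEFT=0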